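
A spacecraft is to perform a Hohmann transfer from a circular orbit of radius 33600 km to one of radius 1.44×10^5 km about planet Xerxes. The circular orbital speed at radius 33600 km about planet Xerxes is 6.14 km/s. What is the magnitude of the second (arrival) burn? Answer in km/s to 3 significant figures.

Δv₂ = 1.14 km/s

From the circular-orbit relation v² = μ/r at r = 33600 km: μ = v²r = (6.14)² × 33600 = 1.26671×10^6 km³/s².
The Hohmann ellipse has a_t = (r₁ + r₂)/2 = 88800 km.
Circular speed at r = 1.440×10^5 km: v_c = √(μ/r) = 2.966 km/s.
Transfer-orbit speed at the same r (vis-viva, a = a_t): v_t = √[μ(2/r − 1/a_t)] = 1.824 km/s.
Δv₂ = |v_t − v_c| = |1.824 − 2.966| = 1.142 km/s.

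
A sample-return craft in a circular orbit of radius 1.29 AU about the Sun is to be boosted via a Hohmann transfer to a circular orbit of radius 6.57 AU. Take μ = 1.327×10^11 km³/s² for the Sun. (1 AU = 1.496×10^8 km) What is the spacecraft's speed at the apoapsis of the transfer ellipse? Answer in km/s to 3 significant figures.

v = 6.66 km/s

In km: r₁ = 1.29 × 1.496×10^8 = 1.92984×10^8 km; r₂ = 6.57 × 1.496×10^8 = 9.82872×10^8 km.
The Hohmann ellipse has a_t = (r₁ + r₂)/2 = 5.87928×10^8 km.
The apoapsis of the transfer ellipse is at r = 9.82872×10^8 km.
From the vis-viva equation, v = √[μ(2/r − 1/a_t)] = 6.657 km/s.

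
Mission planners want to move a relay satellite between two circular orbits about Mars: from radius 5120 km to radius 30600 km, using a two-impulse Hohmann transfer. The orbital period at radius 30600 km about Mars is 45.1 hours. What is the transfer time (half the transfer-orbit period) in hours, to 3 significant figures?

t = 10.1 hours

From Kepler's third law T² = 4π²r³/μ at r = 30600 km, T = 45.1 hours = 45.1 × 3600 s = 1.6236×10^5 s: μ = 4π²r³/T² = 42910.7 km³/s².
Transfer-ellipse semi-major axis a_t = (r₁ + r₂)/2 = (5120 + 30600)/2 = 17860 km.
Transfer time t = π√(a_t³/μ) = π√((17860)³ / 42910.7) = 36200 s.
Converting: 36200 s ÷ 3600 s/hour = 10.1 hours.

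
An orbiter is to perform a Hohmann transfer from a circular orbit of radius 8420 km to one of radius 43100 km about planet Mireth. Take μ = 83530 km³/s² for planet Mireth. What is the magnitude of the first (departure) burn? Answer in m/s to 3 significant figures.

Δv₁ = 924 m/s

Semi-major axis of the transfer orbit: a_t = (8420 + 43100)/2 = 25760 km.
Circular speed at r = 8420 km: v_c = √(μ/r) = 3.1497 km/s.
Vis-viva on the transfer ellipse at r = 8420 km gives v_t = √[μ(2/r − 1/a_t)] = 4.0741 km/s.
Δv₁ = |v_t − v_c| = |4.0741 − 3.1497| = 0.9244 km/s.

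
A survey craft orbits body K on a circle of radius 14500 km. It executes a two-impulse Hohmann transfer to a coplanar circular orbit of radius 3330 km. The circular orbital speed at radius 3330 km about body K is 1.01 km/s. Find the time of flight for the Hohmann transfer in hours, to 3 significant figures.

From the circular-orbit relation v² = μ/r at r = 3330 km: μ = v²r = (1.01)² × 3330 = 3396.93 km³/s².
The Hohmann ellipse has a_t = (r₁ + r₂)/2 = 8915 km.
Transfer time t = π√(a_t³/μ) = π√((8915)³ / 3396.93) = 45370 s.
Converting: 45370 s ÷ 3600 s/hour = 12.6 hours.

t = 12.6 hours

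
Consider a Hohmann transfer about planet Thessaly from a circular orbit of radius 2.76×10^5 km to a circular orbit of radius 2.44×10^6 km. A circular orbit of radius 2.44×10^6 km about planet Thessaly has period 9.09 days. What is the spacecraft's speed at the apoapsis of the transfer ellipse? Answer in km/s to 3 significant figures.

v = 8.80 km/s

From Kepler's third law T² = 4π²r³/μ at r = 2.44×10^6 km, T = 9.09 days = 9.09 × 86400 s = 7.85376×10^5 s: μ = 4π²r³/T² = 9.29767×10^8 km³/s².
Transfer-ellipse semi-major axis a_t = (r₁ + r₂)/2 = (2.760×10^5 + 2.440×10^6)/2 = 1.358×10^6 km.
At apoapsis, r = 2.440×10^6 km.
Vis-viva: v = √[μ(2/r − 1/a_t)] = √[9.29767×10^8 × (2/2.440×10^6 − 1/1.358×10^6)] = 8.800 km/s.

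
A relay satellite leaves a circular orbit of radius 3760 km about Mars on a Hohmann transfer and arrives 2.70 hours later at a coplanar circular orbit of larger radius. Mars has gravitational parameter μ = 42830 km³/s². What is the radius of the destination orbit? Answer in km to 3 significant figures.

Transfer time t = 2.70 hours = 9720 s, and t = π√(a_t³/μ).
So a_t = (μ t²/π²)^(1/3) = (42830 × (9720)² / π²)^(1/3) = 7428.9 km.
Since a_t = (r₁ + r₂)/2, r₂ = 2a_t − r₁ = 2×7428.9 − 3760 = 11097.8 km.

r₂ = 11100 km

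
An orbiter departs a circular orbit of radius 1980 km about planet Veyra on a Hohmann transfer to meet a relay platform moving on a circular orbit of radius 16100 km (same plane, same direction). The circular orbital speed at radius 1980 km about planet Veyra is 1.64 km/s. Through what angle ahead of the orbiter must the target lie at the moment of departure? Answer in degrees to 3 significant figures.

φ = 104°

From the circular-orbit relation v² = μ/r at r = 1980 km: μ = v²r = (1.64)² × 1980 = 5325.41 km³/s².
The Hohmann ellipse has a_t = (r₁ + r₂)/2 = 9040 km.
Transfer time t = π√(a_t³/μ) = 37002 s.
Target angular speed ω₂ = √(μ/r₂³) = 3.5722×10^-5 rad/s.
Angle swept by the target during transfer: ω₂·t = 1.3218 rad = 75.73°.
Arrival is 180° from departure on the ellipse, so φ = 180° − 75.73° = 104°.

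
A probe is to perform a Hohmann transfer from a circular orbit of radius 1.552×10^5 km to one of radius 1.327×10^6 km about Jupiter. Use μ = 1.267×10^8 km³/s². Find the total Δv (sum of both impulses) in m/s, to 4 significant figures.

The Hohmann ellipse has a_t = (r₁ + r₂)/2 = 7.411×10^5 km.
Circular speed at r₁: v₁ = √(μ/r₁) = √(1.267×10^8/1.552×10^5) = 28.572 km/s.
On the transfer ellipse at r₁, vis-viva equation gives v_p = √[μ(2/r₁ − 1/a_t)] = 38.233 km/s.
First burn Δv₁ = |v_p − v₁| = 9.661 km/s.
Circular speed at r₂: v₂ = √(μ/r₂) = 9.7713 km/s.
Transfer-orbit speed at r₂: v_a = √[μ(2/r₂ − 1/a_t)] = 4.4716 km/s.
Second burn Δv₂ = |v₂ − v_a| = 5.300 km/s.
Total Δv = Δv₁ + Δv₂ = 14.96 km/s.

Δv = 14960 m/s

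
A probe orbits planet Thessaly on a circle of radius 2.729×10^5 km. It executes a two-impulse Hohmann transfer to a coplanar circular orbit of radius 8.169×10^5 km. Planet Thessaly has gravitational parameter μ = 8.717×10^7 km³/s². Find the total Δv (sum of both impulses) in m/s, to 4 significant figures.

Semi-major axis of the transfer orbit: a_t = (2.729×10^5 + 8.169×10^5)/2 = 5.449×10^5 km.
At r₁ the circular-orbit speed is v₁ = √(μ/r₁) = 17.87235 km/s.
Transfer-orbit speed at r₁ (vis-viva equation): v_p = √[μ(2/r₁ − 1/a_t)] = 21.88305 km/s.
First burn Δv₁ = |v_p − v₁| = 4.0107 km/s.
At r₂, v₂ = √(μ/r₂) = 10.32997 km/s.
Transfer-orbit speed at r₂: v_a = √[μ(2/r₂ − 1/a_t)] = 7.310422 km/s.
Second burn Δv₂ = |v₂ − v_a| = 3.0195 km/s.
Total Δv = Δv₁ + Δv₂ = 7.030 km/s.

Δv = 7030 m/s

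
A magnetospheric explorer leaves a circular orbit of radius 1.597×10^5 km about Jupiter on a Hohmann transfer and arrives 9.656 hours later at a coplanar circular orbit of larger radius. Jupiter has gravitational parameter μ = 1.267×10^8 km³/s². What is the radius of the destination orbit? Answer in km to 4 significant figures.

Transfer time t = 9.656 hours = 34761.6 s, and t = π√(a_t³/μ).
So a_t = (μ t²/π²)^(1/3) = (1.267×10^8 × (34761.6)² / π²)^(1/3) = 2.4940×10^5 km.
Since a_t = (r₁ + r₂)/2, r₂ = 2a_t − r₁ = 2×2.4940×10^5 − 1.597×10^5 = 3.391×10^5 km.

r₂ = 3.391×10^5 km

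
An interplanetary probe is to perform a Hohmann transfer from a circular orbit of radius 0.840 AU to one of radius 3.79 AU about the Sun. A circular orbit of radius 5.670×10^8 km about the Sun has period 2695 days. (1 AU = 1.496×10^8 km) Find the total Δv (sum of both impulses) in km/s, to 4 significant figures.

Δv = 15.17 km/s

From Kepler's third law T² = 4π²r³/μ at r = 5.670×10^8 km, T = 2695 days = 2695 × 86400 s = 2.32848×10^8 s: μ = 4π²r³/T² = 1.32728×10^11 km³/s².
In km: r₁ = 0.840 × 1.496×10^8 = 1.25664×10^8 km; r₂ = 3.79 × 1.496×10^8 = 5.66984×10^8 km.
Semi-major axis of the transfer orbit: a_t = (1.25664×10^8 + 5.66984×10^8)/2 = 3.46324×10^8 km.
Circular speed at r₁: v₁ = √(μ/r₁) = √(1.32728×10^11/1.25664×10^8) = 32.499 km/s.
On the transfer ellipse at r₁, vis-viva gives v_p = √[μ(2/r₁ − 1/a_t)] = 41.583 km/s.
First burn Δv₁ = |v_p − v₁| = 9.084 km/s.
Circular speed at r₂: v₂ = √(μ/r₂) = 15.30 km/s.
Transfer-orbit speed at r₂: v_a = √[μ(2/r₂ − 1/a_t)] = 9.216 km/s.
Second burn Δv₂ = |v₂ − v_a| = 6.084 km/s.
Total Δv = Δv₁ + Δv₂ = 15.17 km/s.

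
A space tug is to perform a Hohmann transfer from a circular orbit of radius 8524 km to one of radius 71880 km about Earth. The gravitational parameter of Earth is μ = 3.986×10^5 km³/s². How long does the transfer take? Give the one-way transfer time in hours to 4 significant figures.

Semi-major axis of the transfer orbit: a_t = (8524 + 71880)/2 = 40202 km.
Half the transfer-orbit period gives t = π√(a_t³/μ) = 40110 s.
Converting: 40110 s ÷ 3600 s/hour = 11.14 hours.

t = 11.14 hours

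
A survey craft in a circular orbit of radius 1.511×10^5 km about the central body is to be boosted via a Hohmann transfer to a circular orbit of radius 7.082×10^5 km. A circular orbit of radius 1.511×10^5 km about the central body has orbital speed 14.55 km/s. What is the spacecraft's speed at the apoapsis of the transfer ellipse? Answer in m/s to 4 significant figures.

v = 3986 m/s

From the circular-orbit relation v² = μ/r at r = 1.511×10^5 km: μ = v²r = (14.55)² × 1.511×10^5 = 3.19882×10^7 km³/s².
Semi-major axis of the transfer orbit: a_t = (1.511×10^5 + 7.082×10^5)/2 = 4.2965×10^5 km.
The apoapsis of the transfer ellipse is at r = 7.082×10^5 km.
Vis-viva: v = √[μ(2/r − 1/a_t)] = √[3.19882×10^7 × (2/7.082×10^5 − 1/4.2965×10^5)] = 3.986 km/s.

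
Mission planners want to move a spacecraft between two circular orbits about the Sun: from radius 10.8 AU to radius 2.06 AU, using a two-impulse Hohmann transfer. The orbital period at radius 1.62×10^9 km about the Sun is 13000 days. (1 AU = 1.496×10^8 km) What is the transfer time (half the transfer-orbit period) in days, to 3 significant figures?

From Kepler's third law T² = 4π²r³/μ at r = 1.62×10^9 km, T = 13000 days = 13000 × 86400 s = 1.1232×10^9 s: μ = 4π²r³/T² = 1.33043×10^11 km³/s².
In km: r₁ = 10.8 × 1.496×10^8 = 1.61568×10^9 km; r₂ = 2.06 × 1.496×10^8 = 3.08176×10^8 km.
The Hohmann ellipse has a_t = (r₁ + r₂)/2 = 9.61928×10^8 km.
By Kepler's third law the transfer-orbit period is T = 2π√(a_t³/μ), so t = T/2 = 2.570×10^8 s.
Converting: 2.570×10^8 s ÷ 86400 s/day = 2970 days.

t = 2970 days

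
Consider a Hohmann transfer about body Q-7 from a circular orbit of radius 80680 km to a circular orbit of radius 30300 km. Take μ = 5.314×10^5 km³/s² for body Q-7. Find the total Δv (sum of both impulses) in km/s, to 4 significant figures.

Δv = 1.532 km/s

Transfer-ellipse semi-major axis a_t = (r₁ + r₂)/2 = (80680 + 30300)/2 = 55490 km.
At r₁ the circular-orbit speed is v₁ = √(μ/r₁) = 2.566 km/s.
On the transfer ellipse at r₁, vis-viva gives v_a = √[μ(2/r₁ − 1/a_t)] = 1.896 km/s.
First burn Δv₁ = |v_a − v₁| = 0.6700 km/s.
Circular speed at r₂: v₂ = √(μ/r₂) = 4.1878 km/s.
Transfer-orbit speed at r₂: v_p = √[μ(2/r₂ − 1/a_t)] = 5.0497 km/s.
Second burn Δv₂ = |v₂ − v_p| = 0.8619 km/s.
Δv = Δv₁ + Δv₂ = 0.6700 + 0.8619 = 1.532 km/s.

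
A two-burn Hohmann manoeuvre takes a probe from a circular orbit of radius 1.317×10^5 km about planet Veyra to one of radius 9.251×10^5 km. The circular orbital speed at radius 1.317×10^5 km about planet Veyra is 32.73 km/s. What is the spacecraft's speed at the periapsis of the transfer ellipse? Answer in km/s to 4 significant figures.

From the circular-orbit relation v² = μ/r at r = 1.317×10^5 km: μ = v²r = (32.73)² × 1.317×10^5 = 1.41084×10^8 km³/s².
The Hohmann ellipse has a_t = (r₁ + r₂)/2 = 5.284×10^5 km.
The periapsis of the transfer ellipse is at r = 1.317×10^5 km.
Applying v² = μ(2/r − 1/a_t): v = 43.31 km/s.

v = 43.31 km/s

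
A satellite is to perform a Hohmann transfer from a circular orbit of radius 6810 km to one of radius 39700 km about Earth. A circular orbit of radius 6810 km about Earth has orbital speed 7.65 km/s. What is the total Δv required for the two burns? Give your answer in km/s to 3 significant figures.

From the circular-orbit relation v² = μ/r at r = 6810 km: μ = v²r = (7.65)² × 6810 = 3.98538×10^5 km³/s².
The Hohmann ellipse has a_t = (r₁ + r₂)/2 = 23255 km.
Circular speed at r₁: v₁ = √(μ/r₁) = √(3.98538×10^5/6810) = 7.650 km/s.
On the transfer ellipse at r₁, vis-viva equation gives v_p = √[μ(2/r₁ − 1/a_t)] = 9.995 km/s.
First burn Δv₁ = |v_p − v₁| = 2.345 km/s.
Circular speed at r₂: v₂ = √(μ/r₂) = 3.1684 km/s.
Transfer-orbit speed at r₂: v_a = √[μ(2/r₂ − 1/a_t)] = 1.7146 km/s.
Second burn Δv₂ = |v₂ − v_a| = 1.454 km/s.
Total Δv = Δv₁ + Δv₂ = 3.799 km/s.

Δv = 3.80 km/s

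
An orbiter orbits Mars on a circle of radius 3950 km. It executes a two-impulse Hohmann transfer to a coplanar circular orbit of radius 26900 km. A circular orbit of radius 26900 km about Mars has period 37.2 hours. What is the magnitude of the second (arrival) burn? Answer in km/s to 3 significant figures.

From Kepler's third law T² = 4π²r³/μ at r = 26900 km, T = 37.2 hours = 37.2 × 3600 s = 1.3392×10^5 s: μ = 4π²r³/T² = 42847.5 km³/s².
The Hohmann ellipse has a_t = (r₁ + r₂)/2 = 15425 km.
Circular speed at r = 26900 km: v_c = √(μ/r) = 1.2621 km/s.
Transfer-orbit speed at the same r (vis-viva, a = a_t): v_t = √[μ(2/r − 1/a_t)] = 0.63866 km/s.
Δv₂ = |v_t − v_c| = |0.63866 − 1.2621| = 0.6234 km/s.

Δv₂ = 0.623 km/s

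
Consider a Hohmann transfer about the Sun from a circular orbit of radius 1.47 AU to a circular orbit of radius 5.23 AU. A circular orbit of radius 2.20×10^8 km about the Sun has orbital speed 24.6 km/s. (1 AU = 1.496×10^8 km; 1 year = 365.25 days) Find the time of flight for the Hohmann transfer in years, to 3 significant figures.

t = 3.06 years

From the circular-orbit relation v² = μ/r at r = 2.20×10^8 km: μ = v²r = (24.6)² × 2.20×10^8 = 1.33135×10^11 km³/s².
In km: r₁ = 1.47 × 1.496×10^8 = 2.19912×10^8 km; r₂ = 5.23 × 1.496×10^8 = 7.82408×10^8 km.
Transfer-ellipse semi-major axis a_t = (r₁ + r₂)/2 = (2.19912×10^8 + 7.82408×10^8)/2 = 5.0116×10^8 km.
By Kepler's third law the transfer-orbit period is T = 2π√(a_t³/μ), so t = T/2 = 9.660×10^7 s.
Converting: 9.660×10^7 s ÷ 3.15576×10^7 s/year (365.25 × 86400) = 3.06 years.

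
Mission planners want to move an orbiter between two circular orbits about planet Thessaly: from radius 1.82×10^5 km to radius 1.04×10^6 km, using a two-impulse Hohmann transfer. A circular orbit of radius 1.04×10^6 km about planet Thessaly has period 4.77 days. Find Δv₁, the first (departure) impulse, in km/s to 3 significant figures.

From Kepler's third law T² = 4π²r³/μ at r = 1.04×10^6 km, T = 4.77 days = 4.77 × 86400 s = 4.12128×10^5 s: μ = 4π²r³/T² = 2.61454×10^8 km³/s².
The Hohmann ellipse has a_t = (r₁ + r₂)/2 = 6.110×10^5 km.
Circular speed at r = 1.820×10^5 km: v_c = √(μ/r) = 37.90 km/s.
Vis-viva on the transfer ellipse at r = 1.820×10^5 km gives v_t = √[μ(2/r − 1/a_t)] = 49.45 km/s.
Δv₁ = |v_t − v_c| = |49.45 − 37.90| = 11.55 km/s.

Δv₁ = 11.5 km/s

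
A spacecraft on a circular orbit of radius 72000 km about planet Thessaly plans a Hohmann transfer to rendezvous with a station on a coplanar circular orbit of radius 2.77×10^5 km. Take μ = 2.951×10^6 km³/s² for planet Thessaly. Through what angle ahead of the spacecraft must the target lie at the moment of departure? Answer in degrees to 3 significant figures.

φ = 90.0°

The Hohmann ellipse has a_t = (r₁ + r₂)/2 = 1.745×10^5 km.
The half-period of the transfer ellipse is t = π√(a_t³/μ) = 1.3331×10^5 s.
The target's mean motion on its circular orbit is ω₂ = √(μ/r₂³) = 1.1783×10^-5 rad/s.
Angle swept by the target during transfer: ω₂·t = 1.5708 rad = 90.00°.
The spacecraft traverses 180° on the transfer ellipse, so the target must lead by 180° − 90.00° = 90.0°.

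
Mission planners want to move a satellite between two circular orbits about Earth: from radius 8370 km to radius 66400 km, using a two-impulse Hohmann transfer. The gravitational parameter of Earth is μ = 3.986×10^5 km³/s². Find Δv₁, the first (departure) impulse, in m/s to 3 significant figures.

Semi-major axis of the transfer orbit: a_t = (8370 + 66400)/2 = 37385 km.
On the circular orbit at r = 8370 km, v_c = √(μ/r) = 6.901 km/s.
Transfer-orbit speed at the same r (vis-viva, a = a_t): v_t = √[μ(2/r − 1/a_t)] = 9.197 km/s.
Δv₁ = |v_t − v_c| = |9.197 − 6.901| = 2.296 km/s.

Δv₁ = 2300 m/s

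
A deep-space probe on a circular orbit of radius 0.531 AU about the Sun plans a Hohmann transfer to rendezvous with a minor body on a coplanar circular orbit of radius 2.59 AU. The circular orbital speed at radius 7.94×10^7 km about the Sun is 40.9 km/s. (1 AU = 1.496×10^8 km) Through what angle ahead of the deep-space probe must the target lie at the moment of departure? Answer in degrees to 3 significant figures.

From the circular-orbit relation v² = μ/r at r = 7.94×10^7 km: μ = v²r = (40.9)² × 7.94×10^7 = 1.32821×10^11 km³/s².
In km: r₁ = 0.531 × 1.496×10^8 = 7.94376×10^7 km; r₂ = 2.59 × 1.496×10^8 = 3.87464×10^8 km.
Transfer-ellipse semi-major axis a_t = (r₁ + r₂)/2 = (7.94376×10^7 + 3.87464×10^8)/2 = 2.334508×10^8 km.
Transfer time t = π√(a_t³/μ) = 3.07475×10^7 s.
Target angular speed ω₂ = √(μ/r₂³) = 4.77844×10^-8 rad/s.
Angle swept by the target during transfer: ω₂·t = 1.4693 rad = 84.18°.
The deep-space probe traverses 180° on the transfer ellipse, so the target must lead by 180° − 84.18° = 95.8°.

φ = 95.8°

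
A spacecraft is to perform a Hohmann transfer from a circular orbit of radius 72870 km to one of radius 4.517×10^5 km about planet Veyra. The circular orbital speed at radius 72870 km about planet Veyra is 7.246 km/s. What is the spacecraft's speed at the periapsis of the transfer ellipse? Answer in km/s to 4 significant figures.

From the circular-orbit relation v² = μ/r at r = 72870 km: μ = v²r = (7.246)² × 72870 = 3.82600×10^6 km³/s².
Semi-major axis of the transfer orbit: a_t = (72870 + 4.517×10^5)/2 = 2.62285×10^5 km.
The periapsis of the transfer ellipse is at r = 72870 km.
Applying v² = μ(2/r − 1/a_t): v = 9.509 km/s.

v = 9.509 km/s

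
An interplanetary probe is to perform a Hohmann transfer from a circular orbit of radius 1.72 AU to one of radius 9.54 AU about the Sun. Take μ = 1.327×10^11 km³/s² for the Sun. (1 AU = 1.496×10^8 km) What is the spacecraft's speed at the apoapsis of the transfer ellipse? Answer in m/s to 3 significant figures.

v = 5330 m/s

In km: r₁ = 1.72 × 1.496×10^8 = 2.57312×10^8 km; r₂ = 9.54 × 1.496×10^8 = 1.427184×10^9 km.
Semi-major axis of the transfer orbit: a_t = (2.57312×10^8 + 1.427184×10^9)/2 = 8.42248×10^8 km.
At apoapsis, r = 1.427184×10^9 km.
Applying v² = μ(2/r − 1/a_t): v = 5.330 km/s.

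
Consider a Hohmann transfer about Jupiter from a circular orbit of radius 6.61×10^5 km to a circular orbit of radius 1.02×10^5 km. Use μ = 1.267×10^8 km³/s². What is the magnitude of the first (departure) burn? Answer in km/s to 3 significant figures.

Semi-major axis of the transfer orbit: a_t = (6.610×10^5 + 1.020×10^5)/2 = 3.815×10^5 km.
On the circular orbit at r = 6.610×10^5 km, v_c = √(μ/r) = 13.845 km/s.
Transfer-orbit speed at the same r (vis-viva, a = a_t): v_t = √[μ(2/r − 1/a_t)] = 7.1588 km/s.
Δv₁ = |v_t − v_c| = |7.1588 − 13.845| = 6.686 km/s.

Δv₁ = 6.69 km/s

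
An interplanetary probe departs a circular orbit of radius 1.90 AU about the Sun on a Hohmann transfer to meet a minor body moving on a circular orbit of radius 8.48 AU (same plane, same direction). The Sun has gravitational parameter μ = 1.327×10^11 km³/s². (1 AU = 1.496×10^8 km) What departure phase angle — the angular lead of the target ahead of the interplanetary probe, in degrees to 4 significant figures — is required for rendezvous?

φ = 93.82°

In km: r₁ = 1.90 × 1.496×10^8 = 2.8424×10^8 km; r₂ = 8.48 × 1.496×10^8 = 1.268608×10^9 km.
Semi-major axis of the transfer orbit: a_t = (2.8424×10^8 + 1.268608×10^9)/2 = 7.76424×10^8 km.
Transfer time t = π√(a_t³/μ) = 1.8658×10^8 s.
The target's mean motion on its circular orbit is ω₂ = √(μ/r₂³) = 8.0620×10^-9 rad/s.
Angle swept by the target during transfer: ω₂·t = 1.5042 rad = 86.18°.
The interplanetary probe traverses 180° on the transfer ellipse, so the target must lead by 180° − 86.18° = 93.82°.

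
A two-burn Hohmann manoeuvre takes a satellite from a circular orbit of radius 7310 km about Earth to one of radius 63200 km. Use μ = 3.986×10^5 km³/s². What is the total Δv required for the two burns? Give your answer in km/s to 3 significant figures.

The Hohmann ellipse has a_t = (r₁ + r₂)/2 = 35255 km.
Circular speed at r₁: v₁ = √(μ/r₁) = √(3.986×10^5/7310) = 7.38431 km/s.
Transfer-orbit speed at r₁ (vis-viva): v_p = √[μ(2/r₁ − 1/a_t)] = 9.88685 km/s.
First burn Δv₁ = |v_p − v₁| = 2.5025 km/s.
Circular speed at r₂: v₂ = √(μ/r₂) = 2.5114 km/s.
Transfer-orbit speed at r₂: v_a = √[μ(2/r₂ − 1/a_t)] = 1.1436 km/s.
Second burn Δv₂ = |v₂ − v_a| = 1.3678 km/s.
Δv = Δv₁ + Δv₂ = 2.5025 + 1.3678 = 3.870 km/s.

Δv = 3.87 km/s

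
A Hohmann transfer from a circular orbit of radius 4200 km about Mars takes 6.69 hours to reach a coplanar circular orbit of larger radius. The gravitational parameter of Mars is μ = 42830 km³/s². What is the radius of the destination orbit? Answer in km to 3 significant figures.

Transfer time t = 6.69 hours = 24084 s, and t = π√(a_t³/μ).
So a_t = (μ t²/π²)^(1/3) = (42830 × (24084)² / π²)^(1/3) = 13603 km.
Since a_t = (r₁ + r₂)/2, r₂ = 2a_t − r₁ = 2×13603 − 4200 = 23006 km.

r₂ = 23000 km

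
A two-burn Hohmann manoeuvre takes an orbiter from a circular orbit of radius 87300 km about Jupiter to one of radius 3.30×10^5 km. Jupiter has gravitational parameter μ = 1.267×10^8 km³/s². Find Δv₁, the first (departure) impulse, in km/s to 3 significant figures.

Δv₁ = 9.81 km/s

The Hohmann ellipse has a_t = (r₁ + r₂)/2 = 2.0865×10^5 km.
On the circular orbit at r = 87300 km, v_c = √(μ/r) = 38.096 km/s.
Transfer-orbit speed at the same r (vis-viva, a = a_t): v_t = √[μ(2/r − 1/a_t)] = 47.910 km/s.
Δv₁ = |v_t − v_c| = |47.910 − 38.096| = 9.814 km/s.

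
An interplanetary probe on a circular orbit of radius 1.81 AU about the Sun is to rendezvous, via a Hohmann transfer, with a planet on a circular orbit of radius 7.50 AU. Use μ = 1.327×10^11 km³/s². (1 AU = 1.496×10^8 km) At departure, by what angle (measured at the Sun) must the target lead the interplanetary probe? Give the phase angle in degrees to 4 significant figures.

φ = 91.98°

In km: r₁ = 1.81 × 1.496×10^8 = 2.70776×10^8 km; r₂ = 7.50 × 1.496×10^8 = 1.122×10^9 km.
Transfer-ellipse semi-major axis a_t = (r₁ + r₂)/2 = (2.70776×10^8 + 1.122×10^9)/2 = 6.96388×10^8 km.
The half-period of the transfer ellipse is t = π√(a_t³/μ) = 1.5849×10^8 s.
The target's mean motion on its circular orbit is ω₂ = √(μ/r₂³) = 9.6927×10^-9 rad/s.
Angle swept by the target during transfer: ω₂·t = 1.5362 rad = 88.02°.
The interplanetary probe traverses 180° on the transfer ellipse, so the target must lead by 180° − 88.02° = 91.98°.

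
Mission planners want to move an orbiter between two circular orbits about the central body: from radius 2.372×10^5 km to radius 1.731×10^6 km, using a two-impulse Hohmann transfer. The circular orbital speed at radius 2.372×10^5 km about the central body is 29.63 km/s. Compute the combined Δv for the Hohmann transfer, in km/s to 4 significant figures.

From the circular-orbit relation v² = μ/r at r = 2.372×10^5 km: μ = v²r = (29.63)² × 2.372×10^5 = 2.08247×10^8 km³/s².
Semi-major axis of the transfer orbit: a_t = (2.372×10^5 + 1.731×10^6)/2 = 9.841×10^5 km.
Circular speed at r₁: v₁ = √(μ/r₁) = √(2.08247×10^8/2.372×10^5) = 29.630 km/s.
Transfer-orbit speed at r₁ (vis-viva equation): v_p = √[μ(2/r₁ − 1/a_t)] = 39.297 km/s.
First burn Δv₁ = |v_p − v₁| = 9.667 km/s.
At r₂, v₂ = √(μ/r₂) = 10.968 km/s.
Transfer-orbit speed at r₂: v_a = √[μ(2/r₂ − 1/a_t)] = 5.3849 km/s.
Second burn Δv₂ = |v₂ − v_a| = 5.583 km/s.
Δv = Δv₁ + Δv₂ = 9.667 + 5.583 = 15.25 km/s.

Δv = 15.25 km/s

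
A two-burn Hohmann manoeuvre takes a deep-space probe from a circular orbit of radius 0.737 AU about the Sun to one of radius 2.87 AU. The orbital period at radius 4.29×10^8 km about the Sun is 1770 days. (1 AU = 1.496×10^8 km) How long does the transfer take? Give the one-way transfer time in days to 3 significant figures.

t = 441 days

From Kepler's third law T² = 4π²r³/μ at r = 4.29×10^8 km, T = 1770 days = 1770 × 86400 s = 1.52928×10^8 s: μ = 4π²r³/T² = 1.33278×10^11 km³/s².
In km: r₁ = 0.737 × 1.496×10^8 = 1.102552×10^8 km; r₂ = 2.87 × 1.496×10^8 = 4.29352×10^8 km.
Semi-major axis of the transfer orbit: a_t = (1.102552×10^8 + 4.29352×10^8)/2 = 2.698036×10^8 km.
Transfer time t = π√(a_t³/μ) = π√((2.698036×10^8)³ / 1.33278×10^11) = 3.814×10^7 s.
Converting: 3.814×10^7 s ÷ 86400 s/day = 441 days.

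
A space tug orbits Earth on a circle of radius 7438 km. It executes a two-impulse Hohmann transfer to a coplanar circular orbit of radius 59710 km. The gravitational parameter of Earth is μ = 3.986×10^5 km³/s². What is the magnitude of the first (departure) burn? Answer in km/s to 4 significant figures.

Semi-major axis of the transfer orbit: a_t = (7438 + 59710)/2 = 33574 km.
On the circular orbit at r = 7438 km, v_c = √(μ/r) = 7.3205 km/s.
Vis-viva on the transfer ellipse at r = 7438 km gives v_t = √[μ(2/r − 1/a_t)] = 9.7625 km/s.
Δv₁ = |v_t − v_c| = |9.7625 − 7.3205| = 2.442 km/s.

Δv₁ = 2.442 km/s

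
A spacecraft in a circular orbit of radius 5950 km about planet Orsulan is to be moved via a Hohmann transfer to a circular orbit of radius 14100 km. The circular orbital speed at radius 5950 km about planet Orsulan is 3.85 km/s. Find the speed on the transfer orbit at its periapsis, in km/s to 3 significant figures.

From the circular-orbit relation v² = μ/r at r = 5950 km: μ = v²r = (3.85)² × 5950 = 88193.9 km³/s².
Semi-major axis of the transfer orbit: a_t = (5950 + 14100)/2 = 10025 km.
At periapsis, r = 5950 km.
From the vis-viva equation, v = √[μ(2/r − 1/a_t)] = 4.566 km/s.

v = 4.57 km/s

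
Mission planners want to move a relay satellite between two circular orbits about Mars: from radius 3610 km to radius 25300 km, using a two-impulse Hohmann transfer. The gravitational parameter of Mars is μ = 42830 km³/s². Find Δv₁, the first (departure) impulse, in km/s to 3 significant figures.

Δv₁ = 1.11 km/s

Semi-major axis of the transfer orbit: a_t = (3610 + 25300)/2 = 14455 km.
On the circular orbit at r = 3610 km, v_c = √(μ/r) = 3.4445 km/s.
Vis-viva on the transfer ellipse at r = 3610 km gives v_t = √[μ(2/r − 1/a_t)] = 4.5569 km/s.
Δv₁ = |v_t − v_c| = |4.5569 − 3.4445| = 1.112 km/s.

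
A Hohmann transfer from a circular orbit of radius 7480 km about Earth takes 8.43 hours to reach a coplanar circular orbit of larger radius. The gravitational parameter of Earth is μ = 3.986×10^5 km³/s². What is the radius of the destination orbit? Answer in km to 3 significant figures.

r₂ = 59300 km

Transfer time t = 8.43 hours = 30348 s, and t = π√(a_t³/μ).
So a_t = (μ t²/π²)^(1/3) = (3.986×10^5 × (30348)² / π²)^(1/3) = 33381 km.
Since a_t = (r₁ + r₂)/2, r₂ = 2a_t − r₁ = 2×33381 − 7480 = 59282 km.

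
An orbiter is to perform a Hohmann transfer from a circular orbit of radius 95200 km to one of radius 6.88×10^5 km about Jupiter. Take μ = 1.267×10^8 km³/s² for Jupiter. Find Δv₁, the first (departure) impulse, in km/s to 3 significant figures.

The Hohmann ellipse has a_t = (r₁ + r₂)/2 = 3.916×10^5 km.
On the circular orbit at r = 95200 km, v_c = √(μ/r) = 36.481 km/s.
Vis-viva on the transfer ellipse at r = 95200 km gives v_t = √[μ(2/r − 1/a_t)] = 48.355 km/s.
Δv₁ = |v_t − v_c| = |48.355 − 36.481| = 11.87 km/s.

Δv₁ = 11.9 km/s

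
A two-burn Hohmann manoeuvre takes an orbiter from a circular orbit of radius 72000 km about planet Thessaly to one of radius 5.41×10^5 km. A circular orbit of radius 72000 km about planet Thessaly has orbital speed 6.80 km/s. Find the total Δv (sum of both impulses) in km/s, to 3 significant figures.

Δv = 3.51 km/s

From the circular-orbit relation v² = μ/r at r = 72000 km: μ = v²r = (6.80)² × 72000 = 3.32928×10^6 km³/s².
The Hohmann ellipse has a_t = (r₁ + r₂)/2 = 3.065×10^5 km.
At r₁ the circular-orbit speed is v₁ = √(μ/r₁) = 6.8000 km/s.
Transfer-orbit speed at r₁ (vis-viva): v_p = √[μ(2/r₁ − 1/a_t)] = 9.0343 km/s.
First burn Δv₁ = |v_p − v₁| = 2.2343 km/s.
At r₂, v₂ = √(μ/r₂) = 2.4807 km/s.
Transfer-orbit speed at r₂: v_a = √[μ(2/r₂ − 1/a_t)] = 1.2023 km/s.
Second burn Δv₂ = |v₂ − v_a| = 1.2784 km/s.
Total Δv = Δv₁ + Δv₂ = 3.513 km/s.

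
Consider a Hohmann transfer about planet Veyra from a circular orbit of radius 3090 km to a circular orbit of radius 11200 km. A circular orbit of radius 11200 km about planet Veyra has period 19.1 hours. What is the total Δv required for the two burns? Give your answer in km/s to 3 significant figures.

Δv = 0.841 km/s

From Kepler's third law T² = 4π²r³/μ at r = 11200 km, T = 19.1 hours = 19.1 × 3600 s = 68760 s: μ = 4π²r³/T² = 11731.2 km³/s².
The Hohmann ellipse has a_t = (r₁ + r₂)/2 = 7145 km.
Circular speed at r₁: v₁ = √(μ/r₁) = √(11731.2/3090) = 1.948 km/s.
On the transfer ellipse at r₁, vis-viva equation gives v_p = √[μ(2/r₁ − 1/a_t)] = 2.439 km/s.
First burn Δv₁ = |v_p − v₁| = 0.4910 km/s.
At r₂, v₂ = √(μ/r₂) = 1.0234 km/s.
Transfer-orbit speed at r₂: v_a = √[μ(2/r₂ − 1/a_t)] = 0.67304 km/s.
Second burn Δv₂ = |v₂ − v_a| = 0.3504 km/s.
Total Δv = Δv₁ + Δv₂ = 0.8414 km/s.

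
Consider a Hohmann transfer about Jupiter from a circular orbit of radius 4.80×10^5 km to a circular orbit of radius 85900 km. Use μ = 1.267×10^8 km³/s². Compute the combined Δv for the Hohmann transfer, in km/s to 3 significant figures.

Δv = 18.9 km/s

Transfer-ellipse semi-major axis a_t = (r₁ + r₂)/2 = (4.800×10^5 + 85900)/2 = 2.8295×10^5 km.
Circular speed at r₁: v₁ = √(μ/r₁) = √(1.267×10^8/4.800×10^5) = 16.2468 km/s.
On the transfer ellipse at r₁, vis-viva equation gives v_a = √[μ(2/r₁ − 1/a_t)] = 8.95178 km/s.
First burn Δv₁ = |v_a − v₁| = 7.2950 km/s.
At r₂, v₂ = √(μ/r₂) = 38.4053 km/s.
Transfer-orbit speed at r₂: v_p = √[μ(2/r₂ − 1/a_t)] = 50.0216 km/s.
Second burn Δv₂ = |v₂ − v_p| = 11.616 km/s.
Total Δv = Δv₁ + Δv₂ = 18.91 km/s.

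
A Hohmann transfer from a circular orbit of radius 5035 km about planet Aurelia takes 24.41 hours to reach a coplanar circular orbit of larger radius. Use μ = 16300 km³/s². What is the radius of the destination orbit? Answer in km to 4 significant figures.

r₂ = 41690 km

Transfer time t = 24.41 hours = 87876 s, and t = π√(a_t³/μ).
So a_t = (μ t²/π²)^(1/3) = (16300 × (87876)² / π²)^(1/3) = 23364 km.
Since a_t = (r₁ + r₂)/2, r₂ = 2a_t − r₁ = 2×23364 − 5035 = 41693 km.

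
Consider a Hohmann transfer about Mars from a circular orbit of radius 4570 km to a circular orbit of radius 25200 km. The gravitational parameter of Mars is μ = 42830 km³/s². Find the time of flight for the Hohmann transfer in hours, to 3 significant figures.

Semi-major axis of the transfer orbit: a_t = (4570 + 25200)/2 = 14885 km.
By Kepler's third law the transfer-orbit period is T = 2π√(a_t³/μ), so t = T/2 = 27570 s.
Converting: 27570 s ÷ 3600 s/hour = 7.66 hours.

t = 7.66 hours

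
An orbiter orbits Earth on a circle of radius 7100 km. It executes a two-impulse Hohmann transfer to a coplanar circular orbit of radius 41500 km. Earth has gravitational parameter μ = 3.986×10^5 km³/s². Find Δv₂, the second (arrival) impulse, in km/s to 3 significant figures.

Δv₂ = 1.42 km/s

The Hohmann ellipse has a_t = (r₁ + r₂)/2 = 24300 km.
Circular speed at r = 41500 km: v_c = √(μ/r) = 3.099 km/s.
Transfer-orbit speed at the same r (vis-viva, a = a_t): v_t = √[μ(2/r − 1/a_t)] = 1.675 km/s.
Δv₂ = |v_t − v_c| = |1.675 − 3.099| = 1.424 km/s.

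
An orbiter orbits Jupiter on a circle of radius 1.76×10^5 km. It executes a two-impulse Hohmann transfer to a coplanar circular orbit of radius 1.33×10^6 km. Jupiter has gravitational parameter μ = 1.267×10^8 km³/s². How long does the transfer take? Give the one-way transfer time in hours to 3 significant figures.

Semi-major axis of the transfer orbit: a_t = (1.760×10^5 + 1.330×10^6)/2 = 7.530×10^5 km.
Half the transfer-orbit period gives t = π√(a_t³/μ) = 1.824×10^5 s.
Converting: 1.824×10^5 s ÷ 3600 s/hour = 50.7 hours.

t = 50.7 hours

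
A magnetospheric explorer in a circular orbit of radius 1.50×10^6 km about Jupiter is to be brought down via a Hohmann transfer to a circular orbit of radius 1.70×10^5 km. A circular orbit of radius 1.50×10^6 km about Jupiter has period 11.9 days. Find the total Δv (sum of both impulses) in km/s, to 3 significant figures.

From Kepler's third law T² = 4π²r³/μ at r = 1.50×10^6 km, T = 11.9 days = 11.9 × 86400 s = 1.02816×10^6 s: μ = 4π²r³/T² = 1.26041×10^8 km³/s².
The Hohmann ellipse has a_t = (r₁ + r₂)/2 = 8.350×10^5 km.
Circular speed at r₁: v₁ = √(μ/r₁) = √(1.26041×10^8/1.500×10^6) = 9.167 km/s.
Transfer-orbit speed at r₁ (vis-viva equation): v_a = √[μ(2/r₁ − 1/a_t)] = 4.136 km/s.
First burn Δv₁ = |v_a − v₁| = 5.031 km/s.
Circular speed at r₂: v₂ = √(μ/r₂) = 27.229 km/s.
Transfer-orbit speed at r₂: v_p = √[μ(2/r₂ − 1/a_t)] = 36.495 km/s.
Second burn Δv₂ = |v₂ − v_p| = 9.266 km/s.
Δv = Δv₁ + Δv₂ = 5.031 + 9.266 = 14.30 km/s.

Δv = 14.3 km/s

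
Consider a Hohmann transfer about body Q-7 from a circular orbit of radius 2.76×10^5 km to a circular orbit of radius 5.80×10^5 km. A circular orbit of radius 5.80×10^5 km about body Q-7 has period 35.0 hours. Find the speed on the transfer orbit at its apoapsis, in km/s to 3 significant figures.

v = 23.2 km/s

From Kepler's third law T² = 4π²r³/μ at r = 5.80×10^5 km, T = 35.0 hours = 35.0 × 3600 s = 1.260×10^5 s: μ = 4π²r³/T² = 4.85180×10^8 km³/s².
The Hohmann ellipse has a_t = (r₁ + r₂)/2 = 4.280×10^5 km.
The apoapsis of the transfer ellipse is at r = 5.800×10^5 km.
From the vis-viva equation, v = √[μ(2/r − 1/a_t)] = 23.23 km/s.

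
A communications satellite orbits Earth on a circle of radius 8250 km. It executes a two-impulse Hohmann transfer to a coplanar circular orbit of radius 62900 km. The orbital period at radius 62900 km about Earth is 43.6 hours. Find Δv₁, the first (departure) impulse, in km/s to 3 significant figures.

Δv₁ = 2.29 km/s

From Kepler's third law T² = 4π²r³/μ at r = 62900 km, T = 43.6 hours = 43.6 × 3600 s = 1.5696×10^5 s: μ = 4π²r³/T² = 3.98780×10^5 km³/s².
Semi-major axis of the transfer orbit: a_t = (8250 + 62900)/2 = 35575 km.
Circular speed at r = 8250 km: v_c = √(μ/r) = 6.9525 km/s.
Transfer-orbit speed at the same r (vis-viva, a = a_t): v_t = √[μ(2/r − 1/a_t)] = 9.2447 km/s.
Δv₁ = |v_t − v_c| = |9.2447 − 6.9525| = 2.292 km/s.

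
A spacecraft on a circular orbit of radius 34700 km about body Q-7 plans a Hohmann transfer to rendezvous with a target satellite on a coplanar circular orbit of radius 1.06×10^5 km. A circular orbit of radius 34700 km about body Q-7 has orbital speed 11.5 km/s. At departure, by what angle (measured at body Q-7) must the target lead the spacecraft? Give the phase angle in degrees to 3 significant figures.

From the circular-orbit relation v² = μ/r at r = 34700 km: μ = v²r = (11.5)² × 34700 = 4.58908×10^6 km³/s².
Transfer-ellipse semi-major axis a_t = (r₁ + r₂)/2 = (34700 + 1.060×10^5)/2 = 70350 km.
Transfer time t = π√(a_t³/μ) = 27364 s.
The target's mean motion on its circular orbit is ω₂ = √(μ/r₂³) = 6.2073×10^-5 rad/s.
Angle swept by the target during transfer: ω₂·t = 1.6986 rad = 97.32°.
The spacecraft traverses 180° on the transfer ellipse, so the target must lead by 180° − 97.32° = 82.7°.

φ = 82.7°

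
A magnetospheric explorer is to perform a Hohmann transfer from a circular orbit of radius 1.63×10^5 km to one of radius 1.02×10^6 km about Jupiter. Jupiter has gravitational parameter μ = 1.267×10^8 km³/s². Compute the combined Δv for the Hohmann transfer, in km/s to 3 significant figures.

Transfer-ellipse semi-major axis a_t = (r₁ + r₂)/2 = (1.630×10^5 + 1.020×10^6)/2 = 5.915×10^5 km.
Circular speed at r₁: v₁ = √(μ/r₁) = √(1.267×10^8/1.630×10^5) = 27.880 km/s.
Transfer-orbit speed at r₁ (vis-viva equation): v_p = √[μ(2/r₁ − 1/a_t)] = 36.611 km/s.
First burn Δv₁ = |v_p − v₁| = 8.731 km/s.
Circular speed at r₂: v₂ = √(μ/r₂) = 11.1452 km/s.
Transfer-orbit speed at r₂: v_a = √[μ(2/r₂ − 1/a_t)] = 5.85066 km/s.
Second burn Δv₂ = |v₂ − v_a| = 5.295 km/s.
Total Δv = Δv₁ + Δv₂ = 14.03 km/s.

Δv = 14.0 km/s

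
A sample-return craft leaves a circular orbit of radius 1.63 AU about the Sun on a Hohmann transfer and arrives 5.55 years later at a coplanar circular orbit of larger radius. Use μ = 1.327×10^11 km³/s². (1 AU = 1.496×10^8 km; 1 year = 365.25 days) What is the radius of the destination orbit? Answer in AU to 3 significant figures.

In km: r₁ = 1.63 × 1.496×10^8 = 2.43848×10^8 km.
Transfer time t = 5.55 years × 365.25 × 86400 s = 1.7514468×10^8 s, and t = π√(a_t³/μ).
So a_t = (μ t²/π²)^(1/3) = (1.327×10^11 × (1.7514468×10^8)² / π²)^(1/3) = 7.4437×10^8 km.
Since a_t = (r₁ + r₂)/2, r₂ = 2a_t − r₁ = 2×7.4437×10^8 − 2.43848×10^8 = 1.244892×10^9 km.
In AU: r₂ = 1.244892×10^9 / 1.496×10^8 = 8.32 AU.

r₂ = 8.32 AU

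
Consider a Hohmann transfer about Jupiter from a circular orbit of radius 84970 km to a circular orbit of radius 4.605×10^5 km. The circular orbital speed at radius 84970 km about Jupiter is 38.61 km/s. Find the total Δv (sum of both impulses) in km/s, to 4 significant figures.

Δv = 18.89 km/s

From the circular-orbit relation v² = μ/r at r = 84970 km: μ = v²r = (38.61)² × 84970 = 1.26668×10^8 km³/s².
The Hohmann ellipse has a_t = (r₁ + r₂)/2 = 2.72735×10^5 km.
Circular speed at r₁: v₁ = √(μ/r₁) = √(1.26668×10^8/84970) = 38.61 km/s.
Transfer-orbit speed at r₁ (vis-viva equation): v_p = √[μ(2/r₁ − 1/a_t)] = 50.17 km/s.
First burn Δv₁ = |v_p − v₁| = 11.56 km/s.
At r₂, v₂ = √(μ/r₂) = 16.585 km/s.
Transfer-orbit speed at r₂: v_a = √[μ(2/r₂ − 1/a_t)] = 9.2572 km/s.
Second burn Δv₂ = |v₂ − v_a| = 7.328 km/s.
Total Δv = Δv₁ + Δv₂ = 18.89 km/s.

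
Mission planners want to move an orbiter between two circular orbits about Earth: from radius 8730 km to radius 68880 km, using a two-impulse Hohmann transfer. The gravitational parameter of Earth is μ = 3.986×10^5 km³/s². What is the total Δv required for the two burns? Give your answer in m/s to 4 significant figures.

Semi-major axis of the transfer orbit: a_t = (8730 + 68880)/2 = 38805 km.
At r₁ the circular-orbit speed is v₁ = √(μ/r₁) = 6.7571 km/s.
On the transfer ellipse at r₁, vis-viva equation gives v_p = √[μ(2/r₁ − 1/a_t)] = 9.0025 km/s.
First burn Δv₁ = |v_p − v₁| = 2.245 km/s.
At r₂, v₂ = √(μ/r₂) = 2.406 km/s.
Transfer-orbit speed at r₂: v_a = √[μ(2/r₂ − 1/a_t)] = 1.141 km/s.
Second burn Δv₂ = |v₂ − v_a| = 1.265 km/s.
Total Δv = Δv₁ + Δv₂ = 3.510 km/s.

Δv = 3510 m/s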